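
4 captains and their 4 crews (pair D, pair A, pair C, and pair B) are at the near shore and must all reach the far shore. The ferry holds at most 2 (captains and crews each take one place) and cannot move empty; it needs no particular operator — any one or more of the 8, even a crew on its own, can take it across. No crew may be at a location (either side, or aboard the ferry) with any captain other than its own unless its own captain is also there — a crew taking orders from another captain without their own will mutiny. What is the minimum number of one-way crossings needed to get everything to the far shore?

Following every safe sequence of crossings from the start, the most of the 8 that can be at the far shore as the ferry arrives there on crossings 1, 3, 5 is 2, 3, 4 respectively; the best ever achieved is 4 of 8.
From crossing 7 on, no configuration arises that was not already reachable earlier: only 44 distinct safe configurations (who is on which side, and where the ferry is) can ever be reached, none of them has everyone across, and every continuation just revisits them. So no valid plan exists.

impossible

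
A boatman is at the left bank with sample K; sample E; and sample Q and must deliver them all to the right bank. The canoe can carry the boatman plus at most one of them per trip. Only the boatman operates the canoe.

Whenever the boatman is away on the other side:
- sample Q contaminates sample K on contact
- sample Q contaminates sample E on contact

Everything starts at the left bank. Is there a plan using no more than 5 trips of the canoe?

Counting alone: the boatman can take at most 1 across per trip to the right bank, so moving all 3 needs at least 3 loaded trips out, with a return between consecutive ones — at least 5 crossings.
The safety rule pushes this higher. Following every safe sequence of crossings, the most of the 3 that can be at the right bank as the canoe arrives there on crossing 5 is 2 — never all 3.
So the move cannot be finished within 5 crossings. (The shortest complete plan takes 7:)
1. Boatman goes to the right bank with sample Q.
2. Boatman goes back to the left bank alone.
3. Boatman goes to the right bank with sample K.
4. Boatman goes back to the left bank with sample Q.
5. Boatman goes to the right bank with sample E.
6. Boatman goes back to the left bank alone.
7. Boatman goes to the right bank with sample Q.

No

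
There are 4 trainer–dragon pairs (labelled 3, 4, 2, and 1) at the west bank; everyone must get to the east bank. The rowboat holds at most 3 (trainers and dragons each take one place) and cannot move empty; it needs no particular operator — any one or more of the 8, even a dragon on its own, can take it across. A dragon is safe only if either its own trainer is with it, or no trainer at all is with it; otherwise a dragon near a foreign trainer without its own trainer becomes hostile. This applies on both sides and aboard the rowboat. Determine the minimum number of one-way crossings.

9

Counting alone: each trip to the east bank takes at most 3 across and each return brings at least 1 back, so after t trips out (and t−1 returns) at most 3t − (t−1) of the 8 are across; that first reaches 8 at t = 4, so at least 7 crossings are needed.
The safety rule pushes this higher. Following every safe sequence of crossings, the most of the 8 that can be at the east bank as the rowboat arrives there on crossing 7 is 7 — never all 8.
So no plan with fewer than 9 crossings exists, and this one achieves 9:
1. dragon 3 and trainer 3 cross → the east bank.
2. trainer 3 crosses ← the west bank.
3. dragon 4, trainer 3, and trainer 4 cross → the east bank.
4. dragon 3 and trainer 3 cross ← the west bank.
5. trainer 1, trainer 2, and trainer 3 cross → the east bank.
6. dragon 4 crosses ← the west bank.
7. dragon 3 and dragon 4 cross → the east bank.
8. dragon 3 crosses ← the west bank.
9. dragon 1, dragon 2, and dragon 3 cross → the east bank.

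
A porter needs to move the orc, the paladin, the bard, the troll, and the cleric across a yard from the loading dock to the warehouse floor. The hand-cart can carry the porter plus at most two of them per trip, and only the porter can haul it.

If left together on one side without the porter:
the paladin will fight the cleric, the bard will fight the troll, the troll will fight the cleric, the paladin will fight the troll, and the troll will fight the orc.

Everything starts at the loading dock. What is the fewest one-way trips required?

Counting alone: the porter can take at most 2 across per trip to the warehouse floor, so moving all 5 needs at least 3 loaded trips out, with a return between consecutive ones — at least 5 crossings.
The safety rule pushes this higher. Following every safe sequence of crossings, the most of the 5 that can be at the warehouse floor as the hand-cart arrives there on crossing 5 is 4 — never all 5.
So no plan with fewer than 7 crossings exists, and this one achieves 7:
1. Porter goes to the warehouse floor with the paladin and the troll.  [the loading dock: the bard, the cleric, the orc | the warehouse floor: the paladin, the troll]
2. Porter goes back to the loading dock with the paladin.  [the loading dock: the bard, the cleric, the orc, the paladin | the warehouse floor: the troll]
3. Porter goes to the warehouse floor with the orc and the paladin.  [the loading dock: the bard, the cleric | the warehouse floor: the orc, the paladin, the troll]
4. Porter goes back to the loading dock with the troll.  [the loading dock: the bard, the cleric, the troll | the warehouse floor: the orc, the paladin]
5. Porter goes to the warehouse floor with the bard and the troll.  [the loading dock: the cleric | the warehouse floor: the bard, the orc, the paladin, the troll]
6. Porter goes back to the loading dock with the troll.  [the loading dock: the cleric, the troll | the warehouse floor: the bard, the orc, the paladin]
7. Porter goes to the warehouse floor with the cleric and the troll.  [the loading dock: — | the warehouse floor: the bard, the cleric, the orc, the paladin, the troll]

7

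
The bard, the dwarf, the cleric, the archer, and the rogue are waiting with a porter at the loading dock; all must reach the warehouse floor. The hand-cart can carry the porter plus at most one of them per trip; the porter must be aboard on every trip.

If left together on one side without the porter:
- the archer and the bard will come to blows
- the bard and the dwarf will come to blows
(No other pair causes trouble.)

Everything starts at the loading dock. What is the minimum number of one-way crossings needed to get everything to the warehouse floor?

11

Counting alone: the porter can take at most 1 across per trip to the warehouse floor, so moving all 5 needs at least 5 loaded trips out, with a return between consecutive ones — at least 9 crossings.
The safety rule pushes this higher. Following every safe sequence of crossings, the most of the 5 that can be at the warehouse floor as the hand-cart arrives there on crossing 9 is 4 — never all 5.
So no plan with fewer than 11 crossings exists, and this one achieves 11:
1. Porter goes to the warehouse floor with the bard.
2. Porter goes back to the loading dock alone.
3. Porter goes to the warehouse floor with the dwarf.
4. Porter goes back to the loading dock with the bard.
5. Porter goes to the warehouse floor with the archer.
6. Porter goes back to the loading dock alone.
7. Porter goes to the warehouse floor with the cleric.
8. Porter goes back to the loading dock alone.
9. Porter goes to the warehouse floor with the rogue.
10. Porter goes back to the loading dock alone.
11. Porter goes to the warehouse floor with the bard.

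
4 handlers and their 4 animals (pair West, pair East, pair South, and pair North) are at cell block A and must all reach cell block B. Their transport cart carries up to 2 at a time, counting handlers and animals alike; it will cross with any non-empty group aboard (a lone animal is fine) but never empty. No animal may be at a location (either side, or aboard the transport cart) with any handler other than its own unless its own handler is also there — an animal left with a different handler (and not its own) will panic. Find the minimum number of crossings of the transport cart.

impossible

Following every safe sequence of crossings from the start, the most of the 8 that can be at cell block B as the transport cart arrives there on crossings 1, 3, 5 is 2, 3, 4 respectively; the best ever achieved is 4 of 8.
From crossing 7 on, no configuration arises that was not already reachable earlier: only 44 distinct safe configurations (who is on which side, and where the transport cart is) can ever be reached, none of them has everyone across, and every continuation just revisits them. So no valid plan exists.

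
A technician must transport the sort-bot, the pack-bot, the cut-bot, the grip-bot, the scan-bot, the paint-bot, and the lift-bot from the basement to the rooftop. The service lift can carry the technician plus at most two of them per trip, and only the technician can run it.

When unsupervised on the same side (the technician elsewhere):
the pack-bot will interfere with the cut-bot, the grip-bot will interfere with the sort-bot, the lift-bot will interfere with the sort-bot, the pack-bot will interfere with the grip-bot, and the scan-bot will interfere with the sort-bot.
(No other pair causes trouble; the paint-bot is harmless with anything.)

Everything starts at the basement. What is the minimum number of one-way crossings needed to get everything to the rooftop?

Counting alone: the technician can take at most 2 across per trip to the rooftop, so moving all 7 needs at least 4 loaded trips out, with a return between consecutive ones — at least 7 crossings.
The safety rule pushes this higher. Following every safe sequence of crossings, the most of the 7 that can be at the rooftop as the service lift arrives there on crossing 7 is 6 — never all 7.
So no plan with fewer than 9 crossings exists, and this one achieves 9:
1. Technician goes to the rooftop with the pack-bot and the sort-bot.
2. Technician goes back to the basement alone.
3. Technician goes to the rooftop with the cut-bot.
4. Technician goes back to the basement with the pack-bot.
5. Technician goes to the rooftop with the grip-bot and the scan-bot.
6. Technician goes back to the basement with the sort-bot.
7. Technician goes to the rooftop with the lift-bot and the paint-bot.
8. Technician goes back to the basement alone.
9. Technician goes to the rooftop with the pack-bot and the sort-bot.

9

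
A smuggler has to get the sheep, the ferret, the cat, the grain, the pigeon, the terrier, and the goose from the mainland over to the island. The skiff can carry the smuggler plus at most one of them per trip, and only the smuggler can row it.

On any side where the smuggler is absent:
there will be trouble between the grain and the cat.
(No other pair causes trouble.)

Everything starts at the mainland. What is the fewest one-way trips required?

Counting alone: the smuggler can take at most 1 across per trip to the island, so moving all 7 needs at least 7 loaded trips out, with a return between consecutive ones — at least 13 crossings.
The plan below uses exactly 13 crossings, so it is optimal:
1. Smuggler goes to the island with the cat.  [the mainland: the ferret, the goose, the grain, the pigeon, the sheep, the terrier | the island: the cat]
2. Smuggler goes back to the mainland alone.  [the mainland: the ferret, the goose, the grain, the pigeon, the sheep, the terrier | the island: the cat]
3. Smuggler goes to the island with the sheep.  [the mainland: the ferret, the goose, the grain, the pigeon, the terrier | the island: the cat, the sheep]
4. Smuggler goes back to the mainland alone.  [the mainland: the ferret, the goose, the grain, the pigeon, the terrier | the island: the cat, the sheep]
5. Smuggler goes to the island with the ferret.  [the mainland: the goose, the grain, the pigeon, the terrier | the island: the cat, the ferret, the sheep]
6. Smuggler goes back to the mainland alone.  [the mainland: the goose, the grain, the pigeon, the terrier | the island: the cat, the ferret, the sheep]
7. Smuggler goes to the island with the pigeon.  [the mainland: the goose, the grain, the terrier | the island: the cat, the ferret, the pigeon, the sheep]
8. Smuggler goes back to the mainland alone.  [the mainland: the goose, the grain, the terrier | the island: the cat, the ferret, the pigeon, the sheep]
9. Smuggler goes to the island with the terrier.  [the mainland: the goose, the grain | the island: the cat, the ferret, the pigeon, the sheep, the terrier]
10. Smuggler goes back to the mainland alone.  [the mainland: the goose, the grain | the island: the cat, the ferret, the pigeon, the sheep, the terrier]
11. Smuggler goes to the island with the goose.  [the mainland: the grain | the island: the cat, the ferret, the goose, the pigeon, the sheep, the terrier]
12. Smuggler goes back to the mainland alone.  [the mainland: the grain | the island: the cat, the ferret, the goose, the pigeon, the sheep, the terrier]
13. Smuggler goes to the island with the grain.  [the mainland: — | the island: the cat, the ferret, the goose, the grain, the pigeon, the sheep, the terrier]

13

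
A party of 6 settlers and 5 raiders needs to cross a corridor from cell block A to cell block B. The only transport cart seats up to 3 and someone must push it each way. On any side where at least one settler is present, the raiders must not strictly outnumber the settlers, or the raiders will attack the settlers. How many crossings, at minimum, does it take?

Counting alone: each trip to cell block B takes at most 3 across and each return brings at least 1 back, so after t trips out (and t−1 returns) at most 3t − (t−1) of the 11 are across; that first reaches 11 at t = 5, so at least 9 crossings are needed.
The plan below uses exactly 9 crossings, so it is optimal:
1. 3 raiders → cell block B.  (cell block A: 6S 2R; cell block B: 0S 3R)
2. 1 raider ← cell block A.  (cell block A: 6S 3R; cell block B: 0S 2R)
3. 3 settlers → cell block B.  (cell block A: 3S 3R; cell block B: 3S 2R)
4. 1 settler ← cell block A.  (cell block A: 4S 3R; cell block B: 2S 2R)
5. 2 settlers and 1 raider → cell block B.  (cell block A: 2S 2R; cell block B: 4S 3R)
6. 1 settler ← cell block A.  (cell block A: 3S 2R; cell block B: 3S 3R)
7. 2 settlers and 1 raider → cell block B.  (cell block A: 1S 1R; cell block B: 5S 4R)
8. 1 settler ← cell block A.  (cell block A: 2S 1R; cell block B: 4S 4R)
9. 2 settlers and 1 raider → cell block B.  (cell block A: 0S 0R; cell block B: 6S 5R)

9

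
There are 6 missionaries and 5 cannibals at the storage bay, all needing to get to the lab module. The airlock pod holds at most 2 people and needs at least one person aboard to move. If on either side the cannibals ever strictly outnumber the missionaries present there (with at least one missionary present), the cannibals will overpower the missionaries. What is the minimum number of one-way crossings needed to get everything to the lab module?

Counting alone: each trip to the lab module takes at most 2 across and each return brings at least 1 back, so after t trips out (and t−1 returns) at most 2t − (t−1) of the 11 are across; that first reaches 11 at t = 10, so at least 19 crossings are needed.
The plan below uses exactly 19 crossings, so it is optimal:
1. 2 cannibals → the lab module.  (the storage bay: 6M 3C; the lab module: 0M 2C)
2. 1 cannibal ← the storage bay.  (the storage bay: 6M 4C; the lab module: 0M 1C)
3. 2 cannibals → the lab module.  (the storage bay: 6M 2C; the lab module: 0M 3C)
4. 1 cannibal ← the storage bay.  (the storage bay: 6M 3C; the lab module: 0M 2C)
5. 2 missionaries → the lab module.  (the storage bay: 4M 3C; the lab module: 2M 2C)
6. 1 cannibal ← the storage bay.  (the storage bay: 4M 4C; the lab module: 2M 1C)
7. 1 missionary and 1 cannibal → the lab module.  (the storage bay: 3M 3C; the lab module: 3M 2C)
8. 1 missionary ← the storage bay.  (the storage bay: 4M 3C; the lab module: 2M 2C)
9. 1 missionary and 1 cannibal → the lab module.  (the storage bay: 3M 2C; the lab module: 3M 3C)
10. 1 cannibal ← the storage bay.  (the storage bay: 3M 3C; the lab module: 3M 2C)
11. 1 missionary and 1 cannibal → the lab module.  (the storage bay: 2M 2C; the lab module: 4M 3C)
12. 1 missionary ← the storage bay.  (the storage bay: 3M 2C; the lab module: 3M 3C)
13. 1 missionary and 1 cannibal → the lab module.  (the storage bay: 2M 1C; the lab module: 4M 4C)
14. 1 cannibal ← the storage bay.  (the storage bay: 2M 2C; the lab module: 4M 3C)
15. 1 missionary and 1 cannibal → the lab module.  (the storage bay: 1M 1C; the lab module: 5M 4C)
16. 1 missionary ← the storage bay.  (the storage bay: 2M 1C; the lab module: 4M 4C)
17. 1 missionary and 1 cannibal → the lab module.  (the storage bay: 1M 0C; the lab module: 5M 5C)
18. 1 cannibal ← the storage bay.  (the storage bay: 1M 1C; the lab module: 5M 4C)
19. 1 missionary and 1 cannibal → the lab module.  (the storage bay: 0M 0C; the lab module: 6M 5C)

19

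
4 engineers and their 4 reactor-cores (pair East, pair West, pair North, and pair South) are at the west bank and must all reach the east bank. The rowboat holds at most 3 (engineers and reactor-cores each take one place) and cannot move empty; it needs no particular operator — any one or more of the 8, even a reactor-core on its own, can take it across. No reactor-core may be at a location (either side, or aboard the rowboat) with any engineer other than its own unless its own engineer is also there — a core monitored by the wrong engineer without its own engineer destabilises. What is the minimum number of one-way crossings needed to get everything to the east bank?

9

Counting alone: each trip to the east bank takes at most 3 across and each return brings at least 1 back, so after t trips out (and t−1 returns) at most 3t − (t−1) of the 8 are across; that first reaches 8 at t = 4, so at least 7 crossings are needed.
The safety rule pushes this higher. Following every safe sequence of crossings, the most of the 8 that can be at the east bank as the rowboat arrives there on crossing 7 is 7 — never all 8.
So no plan with fewer than 9 crossings exists, and this one achieves 9:
1. engineer East and reactor-core East cross → the east bank.
2. engineer East crosses ← the west bank.
3. engineer East, engineer West, and reactor-core West cross → the east bank.
4. engineer East and reactor-core East cross ← the west bank.
5. engineer East, engineer North, and engineer South cross → the east bank.
6. reactor-core West crosses ← the west bank.
7. reactor-core East and reactor-core West cross → the east bank.
8. reactor-core East crosses ← the west bank.
9. reactor-core East, reactor-core North, and reactor-core South cross → the east bank.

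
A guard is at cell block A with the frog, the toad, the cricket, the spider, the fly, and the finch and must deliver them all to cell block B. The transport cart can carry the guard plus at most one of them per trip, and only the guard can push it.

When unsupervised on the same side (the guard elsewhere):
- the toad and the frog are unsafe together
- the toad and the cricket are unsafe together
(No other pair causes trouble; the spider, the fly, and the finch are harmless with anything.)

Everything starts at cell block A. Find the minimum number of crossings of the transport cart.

Counting alone: the guard can take at most 1 across per trip to cell block B, so moving all 6 needs at least 6 loaded trips out, with a return between consecutive ones — at least 11 crossings.
The safety rule pushes this higher. Following every safe sequence of crossings, the most of the 6 that can be at cell block B as the transport cart arrives there on crossing 11 is 5 — never all 6.
So no plan with fewer than 13 crossings exists, and this one achieves 13:
1. Guard goes to cell block B with the toad.  [cell block A: the cricket, the finch, the fly, the frog, the spider | cell block B: the toad]
2. Guard goes back to cell block A alone.  [cell block A: the cricket, the finch, the fly, the frog, the spider | cell block B: the toad]
3. Guard goes to cell block B with the frog.  [cell block A: the cricket, the finch, the fly, the spider | cell block B: the frog, the toad]
4. Guard goes back to cell block A with the toad.  [cell block A: the cricket, the finch, the fly, the spider, the toad | cell block B: the frog]
5. Guard goes to cell block B with the cricket.  [cell block A: the finch, the fly, the spider, the toad | cell block B: the cricket, the frog]
6. Guard goes back to cell block A alone.  [cell block A: the finch, the fly, the spider, the toad | cell block B: the cricket, the frog]
7. Guard goes to cell block B with the spider.  [cell block A: the finch, the fly, the toad | cell block B: the cricket, the frog, the spider]
8. Guard goes back to cell block A alone.  [cell block A: the finch, the fly, the toad | cell block B: the cricket, the frog, the spider]
9. Guard goes to cell block B with the fly.  [cell block A: the finch, the toad | cell block B: the cricket, the fly, the frog, the spider]
10. Guard goes back to cell block A alone.  [cell block A: the finch, the toad | cell block B: the cricket, the fly, the frog, the spider]
11. Guard goes to cell block B with the finch.  [cell block A: the toad | cell block B: the cricket, the finch, the fly, the frog, the spider]
12. Guard goes back to cell block A alone.  [cell block A: the toad | cell block B: the cricket, the finch, the fly, the frog, the spider]
13. Guard goes to cell block B with the toad.  [cell block A: — | cell block B: the cricket, the finch, the fly, the frog, the spider, the toad]

13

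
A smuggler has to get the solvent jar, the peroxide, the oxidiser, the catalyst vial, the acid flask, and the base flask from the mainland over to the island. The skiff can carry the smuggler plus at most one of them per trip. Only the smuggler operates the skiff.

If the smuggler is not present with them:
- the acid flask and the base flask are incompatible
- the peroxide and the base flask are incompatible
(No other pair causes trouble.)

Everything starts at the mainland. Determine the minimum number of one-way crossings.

Counting alone: the smuggler can take at most 1 across per trip to the island, so moving all 6 needs at least 6 loaded trips out, with a return between consecutive ones — at least 11 crossings.
The safety rule pushes this higher. Following every safe sequence of crossings, the most of the 6 that can be at the island as the skiff arrives there on crossing 11 is 5 — never all 6.
So no plan with fewer than 13 crossings exists, and this one achieves 13:
1. Smuggler goes to the island with the base flask.
2. Smuggler goes back to the mainland alone.
3. Smuggler goes to the island with the solvent jar.
4. Smuggler goes back to the mainland alone.
5. Smuggler goes to the island with the peroxide.
6. Smuggler goes back to the mainland with the base flask.
7. Smuggler goes to the island with the acid flask.
8. Smuggler goes back to the mainland alone.
9. Smuggler goes to the island with the oxidiser.
10. Smuggler goes back to the mainland alone.
11. Smuggler goes to the island with the catalyst vial.
12. Smuggler goes back to the mainland alone.
13. Smuggler goes to the island with the base flask.

13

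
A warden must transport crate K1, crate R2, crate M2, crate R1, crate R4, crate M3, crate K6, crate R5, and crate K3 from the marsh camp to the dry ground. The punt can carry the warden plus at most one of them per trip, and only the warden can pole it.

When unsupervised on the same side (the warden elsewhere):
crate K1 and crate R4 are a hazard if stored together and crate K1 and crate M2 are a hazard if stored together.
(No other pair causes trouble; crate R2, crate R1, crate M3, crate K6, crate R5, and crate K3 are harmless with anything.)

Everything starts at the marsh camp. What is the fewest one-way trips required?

19

Counting alone: the warden can take at most 1 across per trip to the dry ground, so moving all 9 needs at least 9 loaded trips out, with a return between consecutive ones — at least 17 crossings.
The safety rule pushes this higher. Following every safe sequence of crossings, the most of the 9 that can be at the dry ground as the punt arrives there on crossing 17 is 8 — never all 9.
So no plan with fewer than 19 crossings exists, and this one achieves 19:
1. Warden goes to the dry ground with crate K1.
2. Warden goes back to the marsh camp alone.
3. Warden goes to the dry ground with crate R2.
4. Warden goes back to the marsh camp alone.
5. Warden goes to the dry ground with crate M2.
6. Warden goes back to the marsh camp with crate K1.
7. Warden goes to the dry ground with crate R4.
8. Warden goes back to the marsh camp alone.
9. Warden goes to the dry ground with crate R1.
10. Warden goes back to the marsh camp alone.
11. Warden goes to the dry ground with crate M3.
12. Warden goes back to the marsh camp alone.
13. Warden goes to the dry ground with crate K6.
14. Warden goes back to the marsh camp alone.
15. Warden goes to the dry ground with crate R5.
16. Warden goes back to the marsh camp alone.
17. Warden goes to the dry ground with crate K3.
18. Warden goes back to the marsh camp alone.
19. Warden goes to the dry ground with crate K1.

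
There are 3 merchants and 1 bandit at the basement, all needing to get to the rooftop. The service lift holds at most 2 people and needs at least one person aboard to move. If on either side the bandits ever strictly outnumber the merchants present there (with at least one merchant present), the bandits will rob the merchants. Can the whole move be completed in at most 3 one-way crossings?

Counting alone: each trip to the rooftop takes at most 2 across and each return brings at least 1 back, so after t trips out (and t−1 returns) at most 2t − (t−1) of the 4 are across; that first reaches 4 at t = 3, so at least 5 crossings are needed.
Since 3 < 5, 3 crossings cannot be enough. (The shortest complete plan in fact takes 5:)
1. 1 merchant and 1 bandit → the rooftop.  (the basement: 2M 0B; the rooftop: 1M 1B)
2. 1 bandit ← the basement.  (the basement: 2M 1B; the rooftop: 1M 0B)
3. 1 merchant and 1 bandit → the rooftop.  (the basement: 1M 0B; the rooftop: 2M 1B)
4. 1 bandit ← the basement.  (the basement: 1M 1B; the rooftop: 2M 0B)
5. 1 merchant and 1 bandit → the rooftop.  (the basement: 0M 0B; the rooftop: 3M 1B)

No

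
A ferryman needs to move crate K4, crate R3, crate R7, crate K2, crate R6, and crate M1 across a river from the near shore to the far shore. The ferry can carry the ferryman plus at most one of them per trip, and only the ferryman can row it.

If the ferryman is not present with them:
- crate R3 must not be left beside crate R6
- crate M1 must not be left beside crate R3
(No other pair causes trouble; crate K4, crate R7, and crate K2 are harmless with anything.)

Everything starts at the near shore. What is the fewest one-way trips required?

13

Counting alone: the ferryman can take at most 1 across per trip to the far shore, so moving all 6 needs at least 6 loaded trips out, with a return between consecutive ones — at least 11 crossings.
The safety rule pushes this higher. Following every safe sequence of crossings, the most of the 6 that can be at the far shore as the ferry arrives there on crossing 11 is 5 — never all 6.
So no plan with fewer than 13 crossings exists, and this one achieves 13:
1. Ferryman goes to the far shore with crate R3.  [the near shore: crate K2, crate K4, crate M1, crate R6, crate R7 | the far shore: crate R3]
2. Ferryman goes back to the near shore alone.  [the near shore: crate K2, crate K4, crate M1, crate R6, crate R7 | the far shore: crate R3]
3. Ferryman goes to the far shore with crate K4.  [the near shore: crate K2, crate M1, crate R6, crate R7 | the far shore: crate K4, crate R3]
4. Ferryman goes back to the near shore alone.  [the near shore: crate K2, crate M1, crate R6, crate R7 | the far shore: crate K4, crate R3]
5. Ferryman goes to the far shore with crate R7.  [the near shore: crate K2, crate M1, crate R6 | the far shore: crate K4, crate R3, crate R7]
6. Ferryman goes back to the near shore alone.  [the near shore: crate K2, crate M1, crate R6 | the far shore: crate K4, crate R3, crate R7]
7. Ferryman goes to the far shore with crate K2.  [the near shore: crate M1, crate R6 | the far shore: crate K2, crate K4, crate R3, crate R7]
8. Ferryman goes back to the near shore alone.  [the near shore: crate M1, crate R6 | the far shore: crate K2, crate K4, crate R3, crate R7]
9. Ferryman goes to the far shore with crate R6.  [the near shore: crate M1 | the far shore: crate K2, crate K4, crate R3, crate R6, crate R7]
10. Ferryman goes back to the near shore with crate R3.  [the near shore: crate M1, crate R3 | the far shore: crate K2, crate K4, crate R6, crate R7]
11. Ferryman goes to the far shore with crate M1.  [the near shore: crate R3 | the far shore: crate K2, crate K4, crate M1, crate R6, crate R7]
12. Ferryman goes back to the near shore alone.  [the near shore: crate R3 | the far shore: crate K2, crate K4, crate M1, crate R6, crate R7]
13. Ferryman goes to the far shore with crate R3.  [the near shore: — | the far shore: crate K2, crate K4, crate M1, crate R3, crate R6, crate R7]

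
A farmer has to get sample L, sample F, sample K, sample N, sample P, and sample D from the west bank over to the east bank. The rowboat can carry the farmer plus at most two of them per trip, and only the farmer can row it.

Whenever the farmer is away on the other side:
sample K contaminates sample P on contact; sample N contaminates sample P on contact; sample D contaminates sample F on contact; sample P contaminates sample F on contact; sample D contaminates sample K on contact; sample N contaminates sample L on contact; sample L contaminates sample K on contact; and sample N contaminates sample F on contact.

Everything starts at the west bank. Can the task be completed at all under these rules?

Whatever the first load, the items left behind include a forbidden pair without the farmer. No opening move is safe, so no plan exists.

No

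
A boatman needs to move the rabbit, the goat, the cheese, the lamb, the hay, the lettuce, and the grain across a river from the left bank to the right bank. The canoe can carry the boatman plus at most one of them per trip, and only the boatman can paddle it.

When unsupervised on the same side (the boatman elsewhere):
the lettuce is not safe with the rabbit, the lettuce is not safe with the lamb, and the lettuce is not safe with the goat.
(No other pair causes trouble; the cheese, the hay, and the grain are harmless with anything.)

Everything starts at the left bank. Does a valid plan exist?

No

Following every safe sequence of crossings from the start, the most of the 7 that can be at the right bank as the canoe arrives there on crossings 1, 3, 5, 7, 9 is 1, 2, 3, 4, 5 respectively; the best ever achieved is 5 of 7.
From crossing 11 on, no configuration arises that was not already reachable earlier: only 72 distinct safe configurations (who is on which side, and where the canoe is) can ever be reached, none of them has everyone across, and every continuation just revisits them. So no valid plan exists.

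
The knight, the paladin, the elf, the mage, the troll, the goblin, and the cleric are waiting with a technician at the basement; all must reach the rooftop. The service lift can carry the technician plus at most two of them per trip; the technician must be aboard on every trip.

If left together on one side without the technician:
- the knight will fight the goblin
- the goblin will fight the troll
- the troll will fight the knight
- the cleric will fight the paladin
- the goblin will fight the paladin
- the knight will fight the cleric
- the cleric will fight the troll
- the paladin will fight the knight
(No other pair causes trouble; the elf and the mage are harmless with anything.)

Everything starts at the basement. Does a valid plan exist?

Whatever the first load, the items left behind include a forbidden pair without the technician. No opening move is safe, so no plan exists.

No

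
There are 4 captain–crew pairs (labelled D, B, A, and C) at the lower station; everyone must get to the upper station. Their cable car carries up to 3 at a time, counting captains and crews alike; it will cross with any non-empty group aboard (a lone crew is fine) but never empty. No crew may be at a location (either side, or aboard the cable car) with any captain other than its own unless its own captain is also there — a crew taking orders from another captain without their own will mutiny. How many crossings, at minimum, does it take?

Counting alone: each trip to the upper station takes at most 3 across and each return brings at least 1 back, so after t trips out (and t−1 returns) at most 3t − (t−1) of the 8 are across; that first reaches 8 at t = 4, so at least 7 crossings are needed.
The safety rule pushes this higher. Following every safe sequence of crossings, the most of the 8 that can be at the upper station as the cable car arrives there on crossing 7 is 7 — never all 8.
So no plan with fewer than 9 crossings exists, and this one achieves 9:
1. captain D and crew D cross → the upper station.
2. captain D crosses ← the lower station.
3. captain B, captain D, and crew B cross → the upper station.
4. captain D and crew D cross ← the lower station.
5. captain A, captain C, and captain D cross → the upper station.
6. crew B crosses ← the lower station.
7. crew B and crew D cross → the upper station.
8. crew D crosses ← the lower station.
9. crew A, crew C, and crew D cross → the upper station.

9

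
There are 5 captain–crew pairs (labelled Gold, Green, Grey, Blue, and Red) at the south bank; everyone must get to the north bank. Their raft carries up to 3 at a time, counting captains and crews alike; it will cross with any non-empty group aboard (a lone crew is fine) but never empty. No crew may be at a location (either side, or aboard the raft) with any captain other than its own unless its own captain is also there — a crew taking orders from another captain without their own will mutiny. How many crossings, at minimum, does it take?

11

Counting alone: each trip to the north bank takes at most 3 across and each return brings at least 1 back, so after t trips out (and t−1 returns) at most 3t − (t−1) of the 10 are across; that first reaches 10 at t = 5, so at least 9 crossings are needed.
The safety rule pushes this higher. Following every safe sequence of crossings, the most of the 10 that can be at the north bank as the raft arrives there on crossing 9 is 9 — never all 10.
So no plan with fewer than 11 crossings exists, and this one achieves 11:
1. captain Gold and crew Gold cross → the north bank.
2. captain Gold crosses ← the south bank.
3. crew Blue, crew Green, and crew Grey cross → the north bank.
4. crew Gold crosses ← the south bank.
5. captain Blue, captain Green, and captain Grey cross → the north bank.
6. captain Green and crew Green cross ← the south bank.
7. captain Gold, captain Green, and captain Red cross → the north bank.
8. crew Grey crosses ← the south bank.
9. crew Gold and crew Green cross → the north bank.
10. crew Gold crosses ← the south bank.
11. crew Gold, crew Grey, and crew Red cross → the north bank.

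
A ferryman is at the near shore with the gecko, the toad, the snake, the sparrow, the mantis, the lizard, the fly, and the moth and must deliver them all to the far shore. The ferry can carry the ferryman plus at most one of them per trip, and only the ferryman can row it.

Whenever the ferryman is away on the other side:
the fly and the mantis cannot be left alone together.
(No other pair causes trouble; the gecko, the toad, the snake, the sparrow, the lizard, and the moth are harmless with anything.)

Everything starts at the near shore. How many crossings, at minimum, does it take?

15

Counting alone: the ferryman can take at most 1 across per trip to the far shore, so moving all 8 needs at least 8 loaded trips out, with a return between consecutive ones — at least 15 crossings.
The plan below uses exactly 15 crossings, so it is optimal:
1. Ferryman goes to the far shore with the mantis.  [the near shore: the fly, the gecko, the lizard, the moth, the snake, the sparrow, the toad | the far shore: the mantis]
2. Ferryman goes back to the near shore alone.  [the near shore: the fly, the gecko, the lizard, the moth, the snake, the sparrow, the toad | the far shore: the mantis]
3. Ferryman goes to the far shore with the gecko.  [the near shore: the fly, the lizard, the moth, the snake, the sparrow, the toad | the far shore: the gecko, the mantis]
4. Ferryman goes back to the near shore alone.  [the near shore: the fly, the lizard, the moth, the snake, the sparrow, the toad | the far shore: the gecko, the mantis]
5. Ferryman goes to the far shore with the toad.  [the near shore: the fly, the lizard, the moth, the snake, the sparrow | the far shore: the gecko, the mantis, the toad]
6. Ferryman goes back to the near shore alone.  [the near shore: the fly, the lizard, the moth, the snake, the sparrow | the far shore: the gecko, the mantis, the toad]
7. Ferryman goes to the far shore with the snake.  [the near shore: the fly, the lizard, the moth, the sparrow | the far shore: the gecko, the mantis, the snake, the toad]
8. Ferryman goes back to the near shore alone.  [the near shore: the fly, the lizard, the moth, the sparrow | the far shore: the gecko, the mantis, the snake, the toad]
9. Ferryman goes to the far shore with the sparrow.  [the near shore: the fly, the lizard, the moth | the far shore: the gecko, the mantis, the snake, the sparrow, the toad]
10. Ferryman goes back to the near shore alone.  [the near shore: the fly, the lizard, the moth | the far shore: the gecko, the mantis, the snake, the sparrow, the toad]
11. Ferryman goes to the far shore with the lizard.  [the near shore: the fly, the moth | the far shore: the gecko, the lizard, the mantis, the snake, the sparrow, the toad]
12. Ferryman goes back to the near shore alone.  [the near shore: the fly, the moth | the far shore: the gecko, the lizard, the mantis, the snake, the sparrow, the toad]
13. Ferryman goes to the far shore with the moth.  [the near shore: the fly | the far shore: the gecko, the lizard, the mantis, the moth, the snake, the sparrow, the toad]
14. Ferryman goes back to the near shore alone.  [the near shore: the fly | the far shore: the gecko, the lizard, the mantis, the moth, the snake, the sparrow, the toad]
15. Ferryman goes to the far shore with the fly.  [the near shore: — | the far shore: the fly, the gecko, the lizard, the mantis, the moth, the snake, the sparrow, the toad]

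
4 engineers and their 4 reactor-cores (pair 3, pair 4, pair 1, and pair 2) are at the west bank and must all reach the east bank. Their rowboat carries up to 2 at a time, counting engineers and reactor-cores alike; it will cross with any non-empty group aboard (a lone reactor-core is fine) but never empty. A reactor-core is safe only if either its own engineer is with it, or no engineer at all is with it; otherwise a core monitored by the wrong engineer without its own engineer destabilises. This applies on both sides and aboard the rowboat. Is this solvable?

No

Following every safe sequence of crossings from the start, the most of the 8 that can be at the east bank as the rowboat arrives there on crossings 1, 3, 5 is 2, 3, 4 respectively; the best ever achieved is 4 of 8.
From crossing 7 on, no configuration arises that was not already reachable earlier: only 44 distinct safe configurations (who is on which side, and where the rowboat is) can ever be reached, none of them has everyone across, and every continuation just revisits them. So no valid plan exists.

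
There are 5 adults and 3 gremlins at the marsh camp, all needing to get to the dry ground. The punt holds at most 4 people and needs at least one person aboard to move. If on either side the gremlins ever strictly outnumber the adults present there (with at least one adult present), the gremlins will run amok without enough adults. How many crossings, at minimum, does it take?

Counting alone: each trip to the dry ground takes at most 4 across and each return brings at least 1 back, so after t trips out (and t−1 returns) at most 4t − (t−1) of the 8 are across; that first reaches 8 at t = 3, so at least 5 crossings are needed.
The plan below uses exactly 5 crossings, so it is optimal:
1. 2 gremlins → the dry ground.  (the marsh camp: 5A 1G; the dry ground: 0A 2G)
2. 1 gremlin ← the marsh camp.  (the marsh camp: 5A 2G; the dry ground: 0A 1G)
3. 3 adults and 1 gremlin → the dry ground.  (the marsh camp: 2A 1G; the dry ground: 3A 2G)
4. 1 gremlin ← the marsh camp.  (the marsh camp: 2A 2G; the dry ground: 3A 1G)
5. 2 adults and 2 gremlins → the dry ground.  (the marsh camp: 0A 0G; the dry ground: 5A 3G)

5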